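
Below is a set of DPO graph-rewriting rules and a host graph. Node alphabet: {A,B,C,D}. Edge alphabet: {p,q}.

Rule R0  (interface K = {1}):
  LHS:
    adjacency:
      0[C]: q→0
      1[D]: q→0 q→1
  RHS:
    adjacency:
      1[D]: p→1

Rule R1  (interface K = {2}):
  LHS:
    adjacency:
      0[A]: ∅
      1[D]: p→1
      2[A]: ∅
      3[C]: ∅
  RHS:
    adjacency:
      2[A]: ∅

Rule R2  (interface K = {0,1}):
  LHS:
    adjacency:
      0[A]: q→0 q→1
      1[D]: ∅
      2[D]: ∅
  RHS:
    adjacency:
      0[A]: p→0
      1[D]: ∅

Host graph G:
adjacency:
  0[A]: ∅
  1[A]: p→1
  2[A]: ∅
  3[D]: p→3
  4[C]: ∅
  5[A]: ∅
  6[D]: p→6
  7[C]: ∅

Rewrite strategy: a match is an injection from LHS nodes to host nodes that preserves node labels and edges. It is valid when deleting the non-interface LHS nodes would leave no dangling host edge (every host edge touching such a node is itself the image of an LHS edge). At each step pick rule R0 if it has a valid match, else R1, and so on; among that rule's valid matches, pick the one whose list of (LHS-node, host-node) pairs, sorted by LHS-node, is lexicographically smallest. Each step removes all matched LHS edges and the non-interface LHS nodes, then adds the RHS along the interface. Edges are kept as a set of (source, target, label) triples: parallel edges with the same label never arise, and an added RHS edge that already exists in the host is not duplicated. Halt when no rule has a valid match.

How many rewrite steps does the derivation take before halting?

Answer: 2

Steps:
[0] host  ⇒  8 nodes, 3 edges  {1-p->1 3-p->3 6-p->6}
[1] R1 @ {0↦0, 1↦3, 2↦1, 3↦4}  ⇒  5 nodes, 2 edges  {1-p->1 6-p->6}
[2] R1 @ {0↦2, 1↦6, 2↦1, 3↦7}  ⇒  2 nodes, 1 edges  {1-p->1}
halt: no rule applies after step 2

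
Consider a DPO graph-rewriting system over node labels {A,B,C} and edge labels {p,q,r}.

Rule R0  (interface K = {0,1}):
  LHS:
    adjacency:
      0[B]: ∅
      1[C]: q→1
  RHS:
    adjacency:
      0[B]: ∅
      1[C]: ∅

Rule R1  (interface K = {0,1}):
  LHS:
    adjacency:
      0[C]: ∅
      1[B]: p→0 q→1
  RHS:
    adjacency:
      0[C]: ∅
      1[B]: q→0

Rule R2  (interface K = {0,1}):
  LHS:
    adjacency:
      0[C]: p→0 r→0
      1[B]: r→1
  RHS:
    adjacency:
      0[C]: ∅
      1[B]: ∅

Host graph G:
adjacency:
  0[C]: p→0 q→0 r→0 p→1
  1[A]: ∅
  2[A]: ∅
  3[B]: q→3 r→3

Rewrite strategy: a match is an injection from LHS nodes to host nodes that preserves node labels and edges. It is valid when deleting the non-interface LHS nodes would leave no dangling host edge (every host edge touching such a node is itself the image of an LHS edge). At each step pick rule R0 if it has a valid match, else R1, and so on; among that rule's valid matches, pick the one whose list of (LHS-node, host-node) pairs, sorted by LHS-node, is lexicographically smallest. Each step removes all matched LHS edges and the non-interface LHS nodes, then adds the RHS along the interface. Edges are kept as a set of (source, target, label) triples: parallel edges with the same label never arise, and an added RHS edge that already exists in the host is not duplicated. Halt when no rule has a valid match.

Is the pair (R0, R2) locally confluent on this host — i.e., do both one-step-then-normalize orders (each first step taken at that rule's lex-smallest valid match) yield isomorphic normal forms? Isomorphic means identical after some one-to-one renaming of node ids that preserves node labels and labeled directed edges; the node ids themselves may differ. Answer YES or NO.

branch R0-first: apply at {0↦3, 1↦0} → |E|=5, then 1 more step(s) → NF |V|=4 |E|=2 V={0:C, 1:A, 2:A, 3:B} E=0-p->1 3-q->3
branch R2-first: apply at {0↦0, 1↦3} → |E|=3, then 1 more step(s) → NF |V|=4 |E|=2 V={0:C, 1:A, 2:A, 3:B} E=0-p->1 3-q->3
graphs isomorphic (equal up to label-preserving node renaming)

Answer: YES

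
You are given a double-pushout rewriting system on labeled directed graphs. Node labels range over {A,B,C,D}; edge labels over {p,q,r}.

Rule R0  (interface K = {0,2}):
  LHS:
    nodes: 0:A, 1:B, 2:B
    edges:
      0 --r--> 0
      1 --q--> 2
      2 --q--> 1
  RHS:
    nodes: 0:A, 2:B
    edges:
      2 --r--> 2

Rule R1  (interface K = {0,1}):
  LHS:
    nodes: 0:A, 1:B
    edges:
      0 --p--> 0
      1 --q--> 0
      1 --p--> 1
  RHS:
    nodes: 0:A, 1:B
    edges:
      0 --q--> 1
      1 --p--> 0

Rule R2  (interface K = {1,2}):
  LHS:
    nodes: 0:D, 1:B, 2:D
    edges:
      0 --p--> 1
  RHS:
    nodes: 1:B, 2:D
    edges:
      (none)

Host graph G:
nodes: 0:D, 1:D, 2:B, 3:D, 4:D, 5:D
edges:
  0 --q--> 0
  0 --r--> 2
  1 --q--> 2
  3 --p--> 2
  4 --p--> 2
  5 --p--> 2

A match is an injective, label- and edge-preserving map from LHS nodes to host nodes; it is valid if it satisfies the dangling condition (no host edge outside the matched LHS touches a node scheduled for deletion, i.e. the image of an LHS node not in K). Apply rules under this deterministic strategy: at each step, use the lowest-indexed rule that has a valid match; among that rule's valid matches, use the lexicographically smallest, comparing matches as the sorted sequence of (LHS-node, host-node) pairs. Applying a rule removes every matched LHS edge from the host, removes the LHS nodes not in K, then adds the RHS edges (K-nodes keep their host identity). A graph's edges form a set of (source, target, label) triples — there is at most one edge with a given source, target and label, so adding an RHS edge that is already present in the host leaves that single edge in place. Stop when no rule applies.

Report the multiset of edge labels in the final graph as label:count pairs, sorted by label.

initial: |V|=6 |E|=6  E = 0-q->0 0-r->2 1-q->2 3-p->2 4-p->2 5-p->2
step 1: apply R2 at {0↦3, 1↦2, 2↦0}  → |V|=5 |E|=5  E = 0-q->0 0-r->2 1-q->2 4-p->2 5-p->2
step 2: apply R2 at {0↦4, 1↦2, 2↦0}  → |V|=4 |E|=4  E = 0-q->0 0-r->2 1-q->2 5-p->2
step 3: apply R2 at {0↦5, 1↦2, 2↦0}  → |V|=3 |E|=3  E = 0-q->0 0-r->2 1-q->2
normal form: no rule applies after step 3
NF edges: [(0, 0, 'q'), (0, 2, 'r'), (1, 2, 'q')]

Answer: q:2 r:1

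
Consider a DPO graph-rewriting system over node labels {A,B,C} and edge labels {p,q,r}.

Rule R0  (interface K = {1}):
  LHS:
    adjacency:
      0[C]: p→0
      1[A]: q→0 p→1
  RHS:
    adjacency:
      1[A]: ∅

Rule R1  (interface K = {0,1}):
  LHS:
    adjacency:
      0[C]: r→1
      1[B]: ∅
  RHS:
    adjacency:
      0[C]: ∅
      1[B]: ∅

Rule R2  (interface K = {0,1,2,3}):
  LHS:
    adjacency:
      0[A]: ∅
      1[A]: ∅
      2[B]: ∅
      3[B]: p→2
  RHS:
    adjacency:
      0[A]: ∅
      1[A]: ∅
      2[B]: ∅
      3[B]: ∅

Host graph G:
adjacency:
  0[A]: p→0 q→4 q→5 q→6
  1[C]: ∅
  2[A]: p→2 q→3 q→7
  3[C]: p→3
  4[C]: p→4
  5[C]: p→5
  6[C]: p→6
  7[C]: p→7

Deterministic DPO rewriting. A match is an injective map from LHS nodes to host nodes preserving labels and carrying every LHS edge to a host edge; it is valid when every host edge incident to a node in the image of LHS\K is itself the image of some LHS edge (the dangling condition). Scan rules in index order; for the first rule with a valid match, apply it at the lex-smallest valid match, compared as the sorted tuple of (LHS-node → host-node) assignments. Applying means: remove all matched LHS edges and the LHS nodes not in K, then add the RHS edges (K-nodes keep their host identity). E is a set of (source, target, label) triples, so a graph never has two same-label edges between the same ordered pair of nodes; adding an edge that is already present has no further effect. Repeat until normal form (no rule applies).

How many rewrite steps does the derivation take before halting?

[0] host  ⇒  8 nodes, 12 edges  {0-p->0 0-q->4 0-q->5 0-q->6 2-p->2 2-q->3 2-q->7 3-p->3 4-p->4 5-p->5 6-p->6 7-p->7}
[1] R0 @ {0↦3, 1↦2}  ⇒  7 nodes, 9 edges  {0-p->0 0-q->4 0-q->5 0-q->6 2-q->7 4-p->4 5-p->5 6-p->6 7-p->7}
[2] R0 @ {0↦4, 1↦0}  ⇒  6 nodes, 6 edges  {0-q->5 0-q->6 2-q->7 5-p->5 6-p->6 7-p->7}
normal form: no rule applies after step 2

Answer: 2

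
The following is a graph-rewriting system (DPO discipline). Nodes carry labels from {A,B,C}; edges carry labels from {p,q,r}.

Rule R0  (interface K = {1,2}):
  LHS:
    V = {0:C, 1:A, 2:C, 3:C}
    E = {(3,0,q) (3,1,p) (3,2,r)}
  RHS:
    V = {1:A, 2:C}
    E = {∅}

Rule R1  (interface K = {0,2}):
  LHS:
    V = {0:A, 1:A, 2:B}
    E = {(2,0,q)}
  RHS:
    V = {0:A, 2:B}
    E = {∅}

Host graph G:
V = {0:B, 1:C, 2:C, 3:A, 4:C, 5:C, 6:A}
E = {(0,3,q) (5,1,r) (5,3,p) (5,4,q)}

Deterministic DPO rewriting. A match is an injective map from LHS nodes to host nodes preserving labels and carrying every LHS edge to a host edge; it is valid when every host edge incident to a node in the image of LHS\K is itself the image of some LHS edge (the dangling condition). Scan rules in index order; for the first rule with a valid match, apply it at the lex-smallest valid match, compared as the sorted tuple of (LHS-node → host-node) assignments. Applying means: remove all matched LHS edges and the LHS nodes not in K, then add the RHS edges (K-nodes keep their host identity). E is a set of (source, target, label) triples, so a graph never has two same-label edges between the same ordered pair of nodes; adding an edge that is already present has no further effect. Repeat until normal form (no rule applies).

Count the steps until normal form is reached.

Answer: 2

Derivation:
[0] host  ⇒  7 nodes, 4 edges  {0-q->3 5-r->1 5-p->3 5-q->4}
[1] R0 @ {0↦4, 1↦3, 2↦1, 3↦5}  ⇒  5 nodes, 1 edges  {0-q->3}
[2] R1 @ {0↦3, 1↦6, 2↦0}  ⇒  4 nodes, 0 edges  {∅}
halt: no rule applies after step 2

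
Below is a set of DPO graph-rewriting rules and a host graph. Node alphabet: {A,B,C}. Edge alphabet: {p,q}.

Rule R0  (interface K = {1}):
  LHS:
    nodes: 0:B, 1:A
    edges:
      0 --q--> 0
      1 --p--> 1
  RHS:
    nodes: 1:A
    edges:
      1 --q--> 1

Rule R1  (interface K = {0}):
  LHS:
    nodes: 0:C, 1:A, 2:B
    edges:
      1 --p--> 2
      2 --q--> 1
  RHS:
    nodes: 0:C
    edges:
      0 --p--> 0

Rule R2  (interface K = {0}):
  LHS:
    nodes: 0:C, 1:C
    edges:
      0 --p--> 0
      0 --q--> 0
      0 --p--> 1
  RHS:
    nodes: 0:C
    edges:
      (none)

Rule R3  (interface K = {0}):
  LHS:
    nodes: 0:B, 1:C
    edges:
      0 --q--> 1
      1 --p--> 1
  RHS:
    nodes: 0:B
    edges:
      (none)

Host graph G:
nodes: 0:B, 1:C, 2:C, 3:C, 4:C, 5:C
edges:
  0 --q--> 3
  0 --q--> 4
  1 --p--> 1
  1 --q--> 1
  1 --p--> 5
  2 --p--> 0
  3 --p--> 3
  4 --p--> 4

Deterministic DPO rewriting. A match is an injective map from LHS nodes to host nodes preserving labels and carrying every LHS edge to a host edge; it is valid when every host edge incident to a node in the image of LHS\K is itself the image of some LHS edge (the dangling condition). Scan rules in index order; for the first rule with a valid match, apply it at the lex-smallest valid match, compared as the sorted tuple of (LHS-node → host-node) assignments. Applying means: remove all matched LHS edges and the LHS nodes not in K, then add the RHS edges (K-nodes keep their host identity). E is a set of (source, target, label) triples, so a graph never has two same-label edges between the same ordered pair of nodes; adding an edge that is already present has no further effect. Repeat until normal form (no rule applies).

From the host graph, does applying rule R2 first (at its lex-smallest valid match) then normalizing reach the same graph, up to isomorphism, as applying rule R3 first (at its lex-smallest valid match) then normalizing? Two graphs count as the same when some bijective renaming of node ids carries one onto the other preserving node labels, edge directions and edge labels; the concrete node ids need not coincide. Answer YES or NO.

branch R2-first: apply at {0↦1, 1↦5} → |E|=5, then 2 more step(s) → NF |V|=3 |E|=1 V={0:B, 1:C, 2:C} E=2-p->0
branch R3-first: apply at {0↦0, 1↦3} → |E|=6, then 2 more step(s) → NF |V|=3 |E|=1 V={0:B, 1:C, 2:C} E=2-p->0
graphs isomorphic (equal up to label-preserving node renaming)

Answer: YES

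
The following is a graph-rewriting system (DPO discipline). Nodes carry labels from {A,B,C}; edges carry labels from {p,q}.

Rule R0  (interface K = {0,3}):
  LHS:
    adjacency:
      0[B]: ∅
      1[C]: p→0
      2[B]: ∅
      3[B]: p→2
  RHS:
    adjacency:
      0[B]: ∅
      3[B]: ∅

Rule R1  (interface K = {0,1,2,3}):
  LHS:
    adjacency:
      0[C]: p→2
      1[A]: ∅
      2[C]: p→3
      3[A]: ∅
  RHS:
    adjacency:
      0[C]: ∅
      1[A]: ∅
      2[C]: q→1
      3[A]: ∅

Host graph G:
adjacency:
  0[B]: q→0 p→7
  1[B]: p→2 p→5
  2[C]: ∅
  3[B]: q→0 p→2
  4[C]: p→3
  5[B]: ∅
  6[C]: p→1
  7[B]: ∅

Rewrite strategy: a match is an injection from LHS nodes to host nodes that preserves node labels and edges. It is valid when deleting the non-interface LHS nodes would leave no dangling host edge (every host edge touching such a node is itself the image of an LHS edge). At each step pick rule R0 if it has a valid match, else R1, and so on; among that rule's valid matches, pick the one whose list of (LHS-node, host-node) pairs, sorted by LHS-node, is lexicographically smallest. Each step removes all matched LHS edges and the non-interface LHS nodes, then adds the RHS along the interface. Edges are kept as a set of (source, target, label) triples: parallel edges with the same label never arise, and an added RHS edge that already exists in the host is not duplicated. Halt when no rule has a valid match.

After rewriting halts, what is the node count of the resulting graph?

Answer: 4

Derivation:
initial: |V|=8 |E|=8  E = 0-q->0 0-p->7 1-p->2 1-p->5 3-q->0 3-p->2 4-p->3 6-p->1
step 1: apply R0 at {0↦1, 1↦6, 2↦7, 3↦0}  → |V|=6 |E|=6  E = 0-q->0 1-p->2 1-p->5 3-q->0 3-p->2 4-p->3
step 2: apply R0 at {0↦3, 1↦4, 2↦5, 3↦1}  → |V|=4 |E|=4  E = 0-q->0 1-p->2 3-q->0 3-p->2
normal form: no rule applies after step 2
NF nodes: {0:B, 1:B, 2:C, 3:B}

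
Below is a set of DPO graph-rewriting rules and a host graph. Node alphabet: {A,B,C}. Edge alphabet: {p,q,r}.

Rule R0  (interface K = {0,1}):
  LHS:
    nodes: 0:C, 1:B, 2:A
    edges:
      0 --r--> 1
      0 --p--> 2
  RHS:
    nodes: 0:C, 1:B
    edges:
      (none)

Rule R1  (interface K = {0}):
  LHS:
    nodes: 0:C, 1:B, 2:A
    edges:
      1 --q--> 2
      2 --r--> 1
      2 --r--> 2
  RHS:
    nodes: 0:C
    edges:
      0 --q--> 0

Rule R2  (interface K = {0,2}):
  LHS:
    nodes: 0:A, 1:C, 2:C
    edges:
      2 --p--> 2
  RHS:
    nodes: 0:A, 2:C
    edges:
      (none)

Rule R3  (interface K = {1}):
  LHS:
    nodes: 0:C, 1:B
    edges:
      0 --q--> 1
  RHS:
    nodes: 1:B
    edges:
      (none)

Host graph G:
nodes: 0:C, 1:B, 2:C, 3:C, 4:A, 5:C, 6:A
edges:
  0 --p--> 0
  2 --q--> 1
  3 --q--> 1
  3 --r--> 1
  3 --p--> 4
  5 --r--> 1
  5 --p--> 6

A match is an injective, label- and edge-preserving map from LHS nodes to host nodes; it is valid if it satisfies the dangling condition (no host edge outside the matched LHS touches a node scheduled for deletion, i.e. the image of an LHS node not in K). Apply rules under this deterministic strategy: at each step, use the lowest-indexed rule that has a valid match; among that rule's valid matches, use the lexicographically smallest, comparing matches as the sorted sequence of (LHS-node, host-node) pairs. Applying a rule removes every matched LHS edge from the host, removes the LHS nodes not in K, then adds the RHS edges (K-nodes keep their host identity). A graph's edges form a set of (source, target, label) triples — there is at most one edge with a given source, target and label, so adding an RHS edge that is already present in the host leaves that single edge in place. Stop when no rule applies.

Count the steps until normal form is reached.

start.  V:7 E:7  edges: 0-p->0 2-q->1 3-q->1 3-r->1 3-p->4 5-r->1 5-p->6
1. fire R0 via {0↦3, 1↦1, 2↦4}  →  V:6 E:5  edges: 0-p->0 2-q->1 3-q->1 5-r->1 5-p->6
2. fire R0 via {0↦5, 1↦1, 2↦6}  →  V:5 E:3  edges: 0-p->0 2-q->1 3-q->1
3. fire R3 via {0↦2, 1↦1}  →  V:4 E:2  edges: 0-p->0 3-q->1
4. fire R3 via {0↦3, 1↦1}  →  V:3 E:1  edges: 0-p->0
final graph: no rule applies after step 4

Answer: 4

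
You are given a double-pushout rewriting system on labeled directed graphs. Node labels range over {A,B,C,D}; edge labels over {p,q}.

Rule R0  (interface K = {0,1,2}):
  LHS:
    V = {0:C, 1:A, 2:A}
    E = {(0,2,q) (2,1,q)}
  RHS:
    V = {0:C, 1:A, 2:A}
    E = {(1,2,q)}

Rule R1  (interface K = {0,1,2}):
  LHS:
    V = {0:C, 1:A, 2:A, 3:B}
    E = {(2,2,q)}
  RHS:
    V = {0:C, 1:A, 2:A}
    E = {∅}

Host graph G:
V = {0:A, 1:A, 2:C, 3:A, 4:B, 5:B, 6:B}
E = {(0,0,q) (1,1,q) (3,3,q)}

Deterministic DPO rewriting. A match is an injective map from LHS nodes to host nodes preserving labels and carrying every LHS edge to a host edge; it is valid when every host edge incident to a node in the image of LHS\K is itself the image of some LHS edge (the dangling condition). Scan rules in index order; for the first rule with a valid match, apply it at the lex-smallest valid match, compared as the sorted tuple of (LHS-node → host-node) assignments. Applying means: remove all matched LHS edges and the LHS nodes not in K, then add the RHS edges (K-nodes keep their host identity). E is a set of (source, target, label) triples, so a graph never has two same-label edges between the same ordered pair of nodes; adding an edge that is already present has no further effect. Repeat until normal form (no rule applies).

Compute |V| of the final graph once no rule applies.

Answer: 4

Steps:
[0] host  ⇒  7 nodes, 3 edges  {0-q->0 1-q->1 3-q->3}
[1] R1 @ {0↦2, 1↦0, 2↦1, 3↦4}  ⇒  6 nodes, 2 edges  {0-q->0 3-q->3}
[2] R1 @ {0↦2, 1↦0, 2↦3, 3↦5}  ⇒  5 nodes, 1 edges  {0-q->0}
[3] R1 @ {0↦2, 1↦1, 2↦0, 3↦6}  ⇒  4 nodes, 0 edges  {∅}
final graph: no rule applies after step 3
NF nodes: {0:A, 1:A, 2:C, 3:A}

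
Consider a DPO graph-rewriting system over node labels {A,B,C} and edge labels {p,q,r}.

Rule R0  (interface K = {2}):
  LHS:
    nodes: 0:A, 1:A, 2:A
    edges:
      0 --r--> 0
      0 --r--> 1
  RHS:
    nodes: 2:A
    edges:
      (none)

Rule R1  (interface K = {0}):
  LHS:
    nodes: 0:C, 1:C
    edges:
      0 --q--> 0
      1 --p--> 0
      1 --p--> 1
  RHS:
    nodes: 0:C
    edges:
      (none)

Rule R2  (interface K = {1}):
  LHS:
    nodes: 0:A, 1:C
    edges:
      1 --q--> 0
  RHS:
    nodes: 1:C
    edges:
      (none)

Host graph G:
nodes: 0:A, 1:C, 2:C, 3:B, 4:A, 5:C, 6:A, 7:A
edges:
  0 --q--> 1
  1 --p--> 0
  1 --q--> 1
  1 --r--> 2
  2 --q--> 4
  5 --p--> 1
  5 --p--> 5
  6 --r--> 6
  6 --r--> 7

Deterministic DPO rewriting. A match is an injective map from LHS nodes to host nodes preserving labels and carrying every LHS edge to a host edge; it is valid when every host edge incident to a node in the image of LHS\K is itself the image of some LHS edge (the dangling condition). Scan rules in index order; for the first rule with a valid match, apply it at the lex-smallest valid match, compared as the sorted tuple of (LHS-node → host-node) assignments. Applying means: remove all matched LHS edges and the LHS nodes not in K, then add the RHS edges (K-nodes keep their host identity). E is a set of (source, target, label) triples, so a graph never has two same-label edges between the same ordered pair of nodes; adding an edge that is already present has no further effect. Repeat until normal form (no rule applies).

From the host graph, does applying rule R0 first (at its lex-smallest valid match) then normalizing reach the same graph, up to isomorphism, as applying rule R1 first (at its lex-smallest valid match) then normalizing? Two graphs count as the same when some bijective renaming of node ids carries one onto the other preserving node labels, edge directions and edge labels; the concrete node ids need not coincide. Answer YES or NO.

Answer: YES

Derivation:
branch R0-first: apply at {0↦6, 1↦7, 2↦0} → |E|=7, then 2 more step(s) → NF |V|=4 |E|=3 V={0:A, 1:C, 2:C, 3:B} E=0-q->1 1-p->0 1-r->2
branch R1-first: apply at {0↦1, 1↦5} → |E|=6, then 2 more step(s) → NF |V|=4 |E|=3 V={0:A, 1:C, 2:C, 3:B} E=0-q->1 1-p->0 1-r->2
graphs isomorphic (equal up to label-preserving node renaming)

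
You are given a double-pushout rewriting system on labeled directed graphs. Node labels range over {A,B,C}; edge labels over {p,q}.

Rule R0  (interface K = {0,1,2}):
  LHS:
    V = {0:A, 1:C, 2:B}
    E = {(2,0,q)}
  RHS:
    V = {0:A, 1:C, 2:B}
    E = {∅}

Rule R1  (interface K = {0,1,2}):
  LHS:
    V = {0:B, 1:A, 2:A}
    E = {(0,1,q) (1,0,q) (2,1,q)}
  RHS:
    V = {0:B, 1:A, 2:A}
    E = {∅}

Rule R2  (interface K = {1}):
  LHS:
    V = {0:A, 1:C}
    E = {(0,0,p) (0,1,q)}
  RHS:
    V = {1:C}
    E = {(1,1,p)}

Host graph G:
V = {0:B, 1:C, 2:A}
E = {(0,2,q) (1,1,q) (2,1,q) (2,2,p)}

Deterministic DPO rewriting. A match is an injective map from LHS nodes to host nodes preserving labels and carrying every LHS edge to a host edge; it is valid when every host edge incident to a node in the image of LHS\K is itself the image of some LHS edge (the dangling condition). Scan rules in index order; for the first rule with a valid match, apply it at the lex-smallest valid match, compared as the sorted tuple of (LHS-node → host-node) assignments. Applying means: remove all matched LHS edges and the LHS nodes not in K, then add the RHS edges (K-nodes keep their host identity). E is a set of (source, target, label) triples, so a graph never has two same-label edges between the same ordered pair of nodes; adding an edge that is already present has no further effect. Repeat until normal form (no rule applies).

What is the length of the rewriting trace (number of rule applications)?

Answer: 2

Derivation:
[0] host  ⇒  3 nodes, 4 edges  {0-q->2 1-q->1 2-q->1 2-p->2}
[1] R0 @ {0↦2, 1↦1, 2↦0}  ⇒  3 nodes, 3 edges  {1-q->1 2-q->1 2-p->2}
[2] R2 @ {0↦2, 1↦1}  ⇒  2 nodes, 2 edges  {1-p->1 1-q->1}
normal form: no rule applies after step 2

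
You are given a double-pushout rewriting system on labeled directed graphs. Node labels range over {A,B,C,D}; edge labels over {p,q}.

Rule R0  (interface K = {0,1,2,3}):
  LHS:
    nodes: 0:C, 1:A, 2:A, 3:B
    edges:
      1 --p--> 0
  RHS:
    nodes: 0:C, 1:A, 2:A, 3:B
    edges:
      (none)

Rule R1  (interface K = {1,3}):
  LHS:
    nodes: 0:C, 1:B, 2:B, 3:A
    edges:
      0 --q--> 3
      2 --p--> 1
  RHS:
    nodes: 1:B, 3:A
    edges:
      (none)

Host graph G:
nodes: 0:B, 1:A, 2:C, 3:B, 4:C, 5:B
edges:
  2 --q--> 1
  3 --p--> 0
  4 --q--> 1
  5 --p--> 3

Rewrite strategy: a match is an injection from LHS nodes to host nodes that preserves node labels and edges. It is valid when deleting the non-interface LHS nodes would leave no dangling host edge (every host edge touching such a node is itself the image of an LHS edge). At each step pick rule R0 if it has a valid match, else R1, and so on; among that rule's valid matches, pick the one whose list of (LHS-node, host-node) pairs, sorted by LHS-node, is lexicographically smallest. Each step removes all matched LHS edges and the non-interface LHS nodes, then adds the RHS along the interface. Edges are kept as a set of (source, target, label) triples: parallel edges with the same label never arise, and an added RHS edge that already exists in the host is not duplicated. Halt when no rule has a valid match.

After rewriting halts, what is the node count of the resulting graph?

Answer: 2

Steps:
[0] host  ⇒  6 nodes, 4 edges  {2-q->1 3-p->0 4-q->1 5-p->3}
[1] R1 @ {0↦2, 1↦3, 2↦5, 3↦1}  ⇒  4 nodes, 2 edges  {3-p->0 4-q->1}
[2] R1 @ {0↦4, 1↦0, 2↦3, 3↦1}  ⇒  2 nodes, 0 edges  {∅}
halt: no rule applies after step 2
NF nodes: {0:B, 1:A}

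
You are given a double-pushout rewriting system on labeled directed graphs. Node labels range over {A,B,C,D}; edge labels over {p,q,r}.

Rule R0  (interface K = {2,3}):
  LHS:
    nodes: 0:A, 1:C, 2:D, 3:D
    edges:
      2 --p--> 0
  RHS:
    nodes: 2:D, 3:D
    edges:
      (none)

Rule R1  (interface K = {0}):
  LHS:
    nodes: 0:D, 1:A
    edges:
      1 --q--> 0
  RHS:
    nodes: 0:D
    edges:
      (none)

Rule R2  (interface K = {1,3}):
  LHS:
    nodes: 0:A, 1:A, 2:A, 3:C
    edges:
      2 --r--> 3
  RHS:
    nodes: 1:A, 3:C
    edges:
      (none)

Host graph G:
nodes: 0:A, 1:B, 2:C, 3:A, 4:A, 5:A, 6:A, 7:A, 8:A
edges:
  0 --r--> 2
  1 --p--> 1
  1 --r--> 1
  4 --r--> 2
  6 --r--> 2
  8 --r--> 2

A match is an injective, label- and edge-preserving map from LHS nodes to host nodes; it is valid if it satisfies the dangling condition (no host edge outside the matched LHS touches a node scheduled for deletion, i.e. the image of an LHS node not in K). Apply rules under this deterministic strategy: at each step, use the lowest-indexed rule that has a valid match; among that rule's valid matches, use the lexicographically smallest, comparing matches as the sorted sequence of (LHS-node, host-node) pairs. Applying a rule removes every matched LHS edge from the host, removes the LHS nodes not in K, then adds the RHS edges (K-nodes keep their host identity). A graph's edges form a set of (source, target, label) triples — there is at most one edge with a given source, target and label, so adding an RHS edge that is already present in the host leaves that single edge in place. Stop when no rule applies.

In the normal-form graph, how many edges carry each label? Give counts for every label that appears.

[0] host  ⇒  9 nodes, 6 edges  {0-r->2 1-p->1 1-r->1 4-r->2 6-r->2 8-r->2}
[1] R2 @ {0↦3, 1↦0, 2↦4, 3↦2}  ⇒  7 nodes, 5 edges  {0-r->2 1-p->1 1-r->1 6-r->2 8-r->2}
[2] R2 @ {0↦5, 1↦0, 2↦6, 3↦2}  ⇒  5 nodes, 4 edges  {0-r->2 1-p->1 1-r->1 8-r->2}
[3] R2 @ {0↦7, 1↦0, 2↦8, 3↦2}  ⇒  3 nodes, 3 edges  {0-r->2 1-p->1 1-r->1}
final graph: no rule applies after step 3
NF edges: [(0, 2, 'r'), (1, 1, 'p'), (1, 1, 'r')]

Answer: p:1 r:2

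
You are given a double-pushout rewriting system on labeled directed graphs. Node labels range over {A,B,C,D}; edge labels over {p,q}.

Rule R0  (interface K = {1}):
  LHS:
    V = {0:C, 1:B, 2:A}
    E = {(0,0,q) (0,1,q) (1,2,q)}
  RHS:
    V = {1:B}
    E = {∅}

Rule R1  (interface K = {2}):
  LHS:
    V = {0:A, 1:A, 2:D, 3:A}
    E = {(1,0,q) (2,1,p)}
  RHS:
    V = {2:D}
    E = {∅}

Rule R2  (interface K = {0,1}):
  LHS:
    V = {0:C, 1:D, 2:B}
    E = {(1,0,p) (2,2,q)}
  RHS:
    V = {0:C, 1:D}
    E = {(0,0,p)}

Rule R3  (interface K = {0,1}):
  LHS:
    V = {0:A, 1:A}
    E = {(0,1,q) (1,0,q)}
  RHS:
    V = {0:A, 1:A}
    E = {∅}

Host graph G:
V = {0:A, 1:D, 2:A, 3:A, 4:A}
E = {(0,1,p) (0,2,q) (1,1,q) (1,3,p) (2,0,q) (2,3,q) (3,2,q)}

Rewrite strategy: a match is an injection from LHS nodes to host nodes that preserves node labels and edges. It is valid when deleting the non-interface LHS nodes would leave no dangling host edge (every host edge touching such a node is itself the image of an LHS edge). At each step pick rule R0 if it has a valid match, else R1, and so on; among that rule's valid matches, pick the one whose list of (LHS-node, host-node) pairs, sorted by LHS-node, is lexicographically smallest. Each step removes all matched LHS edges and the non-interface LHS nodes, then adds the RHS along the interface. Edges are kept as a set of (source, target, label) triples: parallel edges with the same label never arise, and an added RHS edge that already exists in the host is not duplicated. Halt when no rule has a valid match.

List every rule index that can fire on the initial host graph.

Answer: [R3]

Derivation:
R0: no valid match — LHS pattern not found
R1: no valid match — 2 raw matches, all fail dangling condition
R2: no valid match — LHS pattern not found
R3: 4 valid matches — {0↦0, 1↦2}, {0↦2, 1↦0}, {0↦2, 1↦3} (+1 more)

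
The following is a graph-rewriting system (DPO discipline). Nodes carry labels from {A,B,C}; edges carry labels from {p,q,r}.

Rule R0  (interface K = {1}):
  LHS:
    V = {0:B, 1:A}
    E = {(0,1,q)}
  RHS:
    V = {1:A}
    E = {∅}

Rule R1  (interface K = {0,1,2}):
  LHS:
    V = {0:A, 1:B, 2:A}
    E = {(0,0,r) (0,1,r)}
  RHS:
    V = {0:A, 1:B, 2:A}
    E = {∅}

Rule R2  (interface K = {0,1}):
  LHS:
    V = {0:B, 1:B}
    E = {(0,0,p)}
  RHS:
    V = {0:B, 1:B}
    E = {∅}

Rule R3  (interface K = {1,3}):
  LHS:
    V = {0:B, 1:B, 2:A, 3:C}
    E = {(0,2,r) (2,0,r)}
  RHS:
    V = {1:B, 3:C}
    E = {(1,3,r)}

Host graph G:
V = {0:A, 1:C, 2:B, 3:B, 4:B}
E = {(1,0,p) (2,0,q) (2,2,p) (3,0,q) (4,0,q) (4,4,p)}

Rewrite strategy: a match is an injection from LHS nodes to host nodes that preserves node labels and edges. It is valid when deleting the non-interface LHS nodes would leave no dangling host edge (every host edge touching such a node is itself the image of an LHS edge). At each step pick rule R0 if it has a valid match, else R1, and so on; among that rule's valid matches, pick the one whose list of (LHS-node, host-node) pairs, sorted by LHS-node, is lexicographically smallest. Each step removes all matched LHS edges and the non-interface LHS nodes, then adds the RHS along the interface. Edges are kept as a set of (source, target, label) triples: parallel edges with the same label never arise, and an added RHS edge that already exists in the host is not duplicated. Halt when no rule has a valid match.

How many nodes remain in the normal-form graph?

start.  V:5 E:6  edges: 1-p->0 2-q->0 2-p->2 3-q->0 4-q->0 4-p->4
1. fire R0 via {0↦3, 1↦0}  →  V:4 E:5  edges: 1-p->0 2-q->0 2-p->2 4-q->0 4-p->4
2. fire R2 via {0↦2, 1↦4}  →  V:4 E:4  edges: 1-p->0 2-q->0 4-q->0 4-p->4
3. fire R0 via {0↦2, 1↦0}  →  V:3 E:3  edges: 1-p->0 4-q->0 4-p->4
normal form: no rule applies after step 3
NF nodes: {0:A, 1:C, 4:B}

Answer: 3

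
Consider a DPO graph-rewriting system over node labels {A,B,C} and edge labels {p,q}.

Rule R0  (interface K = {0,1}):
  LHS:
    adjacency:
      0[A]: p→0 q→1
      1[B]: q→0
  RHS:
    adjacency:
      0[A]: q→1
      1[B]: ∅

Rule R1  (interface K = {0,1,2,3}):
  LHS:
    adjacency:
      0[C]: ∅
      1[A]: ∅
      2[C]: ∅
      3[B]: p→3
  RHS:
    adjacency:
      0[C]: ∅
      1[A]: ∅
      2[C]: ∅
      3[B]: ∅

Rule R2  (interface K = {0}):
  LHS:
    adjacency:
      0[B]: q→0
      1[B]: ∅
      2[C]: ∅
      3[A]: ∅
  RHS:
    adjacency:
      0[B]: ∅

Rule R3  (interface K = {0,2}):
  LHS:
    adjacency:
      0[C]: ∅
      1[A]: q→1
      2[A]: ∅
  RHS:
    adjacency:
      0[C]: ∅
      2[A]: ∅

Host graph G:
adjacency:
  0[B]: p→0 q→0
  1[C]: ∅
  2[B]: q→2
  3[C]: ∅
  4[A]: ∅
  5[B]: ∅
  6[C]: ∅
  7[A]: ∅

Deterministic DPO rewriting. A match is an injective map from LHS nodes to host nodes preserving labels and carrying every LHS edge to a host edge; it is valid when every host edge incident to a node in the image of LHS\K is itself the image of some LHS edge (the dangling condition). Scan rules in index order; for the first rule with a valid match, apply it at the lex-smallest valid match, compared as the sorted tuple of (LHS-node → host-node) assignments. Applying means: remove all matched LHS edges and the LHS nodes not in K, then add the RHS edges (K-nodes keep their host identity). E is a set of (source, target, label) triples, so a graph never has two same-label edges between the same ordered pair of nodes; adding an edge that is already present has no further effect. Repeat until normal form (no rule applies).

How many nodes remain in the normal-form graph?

Answer: 2

Rewrite trace:
start.  V:8 E:3  edges: 0-p->0 0-q->0 2-q->2
1. fire R1 via {0↦1, 1↦4, 2↦3, 3↦0}  →  V:8 E:2  edges: 0-q->0 2-q->2
2. fire R2 via {0↦0, 1↦5, 2↦1, 3↦4}  →  V:5 E:1  edges: 2-q->2
3. fire R2 via {0↦2, 1↦0, 2↦3, 3↦7}  →  V:2 E:0  edges: ∅
halt: no rule applies after step 3
NF nodes: {2:B, 6:C}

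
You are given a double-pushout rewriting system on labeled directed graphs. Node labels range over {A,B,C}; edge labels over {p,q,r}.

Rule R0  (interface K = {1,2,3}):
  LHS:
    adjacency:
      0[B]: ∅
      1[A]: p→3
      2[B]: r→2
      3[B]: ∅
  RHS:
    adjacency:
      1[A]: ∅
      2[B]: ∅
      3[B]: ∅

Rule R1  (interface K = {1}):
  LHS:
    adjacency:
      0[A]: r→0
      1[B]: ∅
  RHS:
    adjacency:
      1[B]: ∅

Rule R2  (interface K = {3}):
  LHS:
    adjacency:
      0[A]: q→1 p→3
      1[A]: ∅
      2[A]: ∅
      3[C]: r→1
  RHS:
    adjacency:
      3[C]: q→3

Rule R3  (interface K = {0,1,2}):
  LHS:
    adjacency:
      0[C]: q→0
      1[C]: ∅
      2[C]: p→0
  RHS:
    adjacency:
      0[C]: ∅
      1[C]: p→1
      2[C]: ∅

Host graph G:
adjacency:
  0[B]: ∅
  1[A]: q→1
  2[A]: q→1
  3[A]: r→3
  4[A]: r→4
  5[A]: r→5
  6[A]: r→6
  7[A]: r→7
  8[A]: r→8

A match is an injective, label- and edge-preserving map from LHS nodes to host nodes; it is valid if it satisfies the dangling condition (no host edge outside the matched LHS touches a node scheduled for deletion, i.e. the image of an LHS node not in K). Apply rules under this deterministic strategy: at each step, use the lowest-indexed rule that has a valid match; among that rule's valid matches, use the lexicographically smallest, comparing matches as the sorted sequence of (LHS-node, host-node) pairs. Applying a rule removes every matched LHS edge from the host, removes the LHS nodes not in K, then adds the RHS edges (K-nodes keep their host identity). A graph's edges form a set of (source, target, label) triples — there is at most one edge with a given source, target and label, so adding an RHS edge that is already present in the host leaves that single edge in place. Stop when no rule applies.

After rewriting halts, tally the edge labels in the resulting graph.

Answer: q:2

Steps:
[0] host  ⇒  9 nodes, 8 edges  {1-q->1 2-q->1 3-r->3 4-r->4 5-r->5 6-r->6 7-r->7 8-r->8}
[1] R1 @ {0↦3, 1↦0}  ⇒  8 nodes, 7 edges  {1-q->1 2-q->1 4-r->4 5-r->5 6-r->6 7-r->7 8-r->8}
[2] R1 @ {0↦4, 1↦0}  ⇒  7 nodes, 6 edges  {1-q->1 2-q->1 5-r->5 6-r->6 7-r->7 8-r->8}
[3] R1 @ {0↦5, 1↦0}  ⇒  6 nodes, 5 edges  {1-q->1 2-q->1 6-r->6 7-r->7 8-r->8}
[4] R1 @ {0↦6, 1↦0}  ⇒  5 nodes, 4 edges  {1-q->1 2-q->1 7-r->7 8-r->8}
[5] R1 @ {0↦7, 1↦0}  ⇒  4 nodes, 3 edges  {1-q->1 2-q->1 8-r->8}
[6] R1 @ {0↦8, 1↦0}  ⇒  3 nodes, 2 edges  {1-q->1 2-q->1}
halt: no rule applies after step 6
NF edges: [(1, 1, 'q'), (2, 1, 'q')]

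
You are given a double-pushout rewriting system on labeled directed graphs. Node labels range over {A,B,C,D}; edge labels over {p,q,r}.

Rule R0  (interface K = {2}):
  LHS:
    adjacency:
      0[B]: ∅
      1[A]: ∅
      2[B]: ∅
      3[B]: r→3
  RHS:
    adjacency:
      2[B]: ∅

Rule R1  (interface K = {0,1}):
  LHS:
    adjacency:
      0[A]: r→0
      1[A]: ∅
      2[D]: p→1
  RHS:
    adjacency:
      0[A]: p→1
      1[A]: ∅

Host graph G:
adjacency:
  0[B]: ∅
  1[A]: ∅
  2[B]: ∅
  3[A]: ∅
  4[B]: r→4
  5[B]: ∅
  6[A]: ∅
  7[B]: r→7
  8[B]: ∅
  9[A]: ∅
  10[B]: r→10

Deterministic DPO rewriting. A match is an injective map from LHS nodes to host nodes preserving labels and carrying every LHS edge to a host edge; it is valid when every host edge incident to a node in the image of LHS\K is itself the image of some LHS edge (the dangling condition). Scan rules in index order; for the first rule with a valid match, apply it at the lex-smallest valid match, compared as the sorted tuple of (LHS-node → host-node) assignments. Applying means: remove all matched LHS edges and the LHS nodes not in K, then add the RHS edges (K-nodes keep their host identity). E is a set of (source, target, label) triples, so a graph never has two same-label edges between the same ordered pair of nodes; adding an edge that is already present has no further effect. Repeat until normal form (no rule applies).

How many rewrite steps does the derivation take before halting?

Answer: 3

Rewrite trace:
start.  V:11 E:3  edges: 4-r->4 7-r->7 10-r->10
1. fire R0 via {0↦0, 1↦1, 2↦2, 3↦4}  →  V:8 E:2  edges: 7-r->7 10-r->10
2. fire R0 via {0↦2, 1↦3, 2↦5, 3↦7}  →  V:5 E:1  edges: 10-r->10
3. fire R0 via {0↦5, 1↦6, 2↦8, 3↦10}  →  V:2 E:0  edges: ∅
final graph: no rule applies after step 3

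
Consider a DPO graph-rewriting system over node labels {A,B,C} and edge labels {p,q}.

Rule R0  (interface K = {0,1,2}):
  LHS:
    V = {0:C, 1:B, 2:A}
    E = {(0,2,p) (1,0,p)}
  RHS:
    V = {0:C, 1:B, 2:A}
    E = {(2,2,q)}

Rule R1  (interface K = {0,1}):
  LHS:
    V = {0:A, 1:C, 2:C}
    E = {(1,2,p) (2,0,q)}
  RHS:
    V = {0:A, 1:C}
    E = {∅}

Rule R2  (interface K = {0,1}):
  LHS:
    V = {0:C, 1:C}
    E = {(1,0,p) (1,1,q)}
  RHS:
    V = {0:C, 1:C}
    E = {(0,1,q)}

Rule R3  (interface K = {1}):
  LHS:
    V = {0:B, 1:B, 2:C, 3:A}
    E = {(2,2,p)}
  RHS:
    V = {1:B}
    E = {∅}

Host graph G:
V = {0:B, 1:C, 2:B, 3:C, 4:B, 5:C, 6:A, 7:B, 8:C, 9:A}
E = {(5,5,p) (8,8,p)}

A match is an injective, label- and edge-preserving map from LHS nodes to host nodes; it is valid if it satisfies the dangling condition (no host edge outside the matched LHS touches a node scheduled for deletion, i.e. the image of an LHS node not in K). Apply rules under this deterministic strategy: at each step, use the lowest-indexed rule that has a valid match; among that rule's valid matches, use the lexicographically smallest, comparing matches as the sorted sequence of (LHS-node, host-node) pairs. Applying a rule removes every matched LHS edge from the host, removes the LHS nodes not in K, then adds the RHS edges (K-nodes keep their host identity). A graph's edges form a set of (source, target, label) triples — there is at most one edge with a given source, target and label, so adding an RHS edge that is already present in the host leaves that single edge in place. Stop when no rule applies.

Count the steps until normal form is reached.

Answer: 2

Derivation:
initial: |V|=10 |E|=2  E = 5-p->5 8-p->8
step 1: apply R3 at {0↦0, 1↦2, 2↦5, 3↦6}  → |V|=7 |E|=1  E = 8-p->8
step 2: apply R3 at {0↦2, 1↦4, 2↦8, 3↦9}  → |V|=4 |E|=0  E = ∅
normal form: no rule applies after step 2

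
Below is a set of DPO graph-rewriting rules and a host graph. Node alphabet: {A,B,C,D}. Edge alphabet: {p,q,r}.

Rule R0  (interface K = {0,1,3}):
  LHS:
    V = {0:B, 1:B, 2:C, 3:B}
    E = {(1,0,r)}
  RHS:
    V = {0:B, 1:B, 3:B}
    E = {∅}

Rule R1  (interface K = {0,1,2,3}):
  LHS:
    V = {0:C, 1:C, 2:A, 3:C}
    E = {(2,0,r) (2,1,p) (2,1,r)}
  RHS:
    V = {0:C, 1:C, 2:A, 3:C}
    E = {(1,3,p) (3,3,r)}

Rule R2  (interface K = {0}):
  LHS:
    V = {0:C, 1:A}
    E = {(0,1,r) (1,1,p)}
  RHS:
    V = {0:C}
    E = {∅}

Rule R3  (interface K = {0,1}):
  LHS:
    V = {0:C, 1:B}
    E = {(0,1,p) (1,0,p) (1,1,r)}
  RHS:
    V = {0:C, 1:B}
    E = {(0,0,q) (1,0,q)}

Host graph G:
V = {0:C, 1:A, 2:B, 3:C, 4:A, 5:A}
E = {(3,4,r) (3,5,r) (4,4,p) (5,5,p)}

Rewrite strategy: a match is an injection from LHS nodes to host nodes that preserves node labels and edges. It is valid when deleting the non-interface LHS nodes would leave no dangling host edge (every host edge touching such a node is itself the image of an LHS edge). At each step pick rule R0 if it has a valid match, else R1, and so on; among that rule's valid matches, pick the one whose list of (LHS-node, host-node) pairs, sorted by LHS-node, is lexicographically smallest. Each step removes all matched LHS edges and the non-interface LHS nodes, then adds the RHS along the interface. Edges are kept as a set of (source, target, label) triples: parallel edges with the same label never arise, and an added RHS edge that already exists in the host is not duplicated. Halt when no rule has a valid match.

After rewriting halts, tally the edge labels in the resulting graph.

Answer: (no edges)

Derivation:
start.  V:6 E:4  edges: 3-r->4 3-r->5 4-p->4 5-p->5
1. fire R2 via {0↦3, 1↦4}  →  V:5 E:2  edges: 3-r->5 5-p->5
2. fire R2 via {0↦3, 1↦5}  →  V:4 E:0  edges: ∅
final graph: no rule applies after step 2
NF edges: []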